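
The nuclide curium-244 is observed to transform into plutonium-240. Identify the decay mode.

alpha decay

ΔA = 240 − 244 = -4; ΔZ = 94 − 96 = -2.
A drops by 4 and Z drops by 2 — the signature of alpha emission.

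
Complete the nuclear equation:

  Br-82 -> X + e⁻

Kr-82

Conserve mass number: 82 = A + 0, so A = 82.
Conserve atomic number: 35 = Z − 1, so Z = 36.
Z = 36 is krypton, so the species is Kr-82.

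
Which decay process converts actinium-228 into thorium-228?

ΔA = 228 − 228 = 0; ΔZ = 90 − 89 = +1.
A is unchanged and Z rises by 1 — a neutron has become a proton (β⁻ decay).

beta-minus decay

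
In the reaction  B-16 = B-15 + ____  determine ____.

Conserve mass number: 16 = 15 + A, so A = 1.
Conserve atomic number: 5 = 5 + Z, so Z = 0.
A = 1 and Z = 0 is n — a neutron.

neutron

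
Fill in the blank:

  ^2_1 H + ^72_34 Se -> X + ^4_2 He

Conserve mass number: 2 + 72 = A + 4, so A = 70.
Conserve atomic number: 1 + 34 = Z + 2, so Z = 33.
Z = 33 is arsenic, so the species is ^70_33 As.

As-70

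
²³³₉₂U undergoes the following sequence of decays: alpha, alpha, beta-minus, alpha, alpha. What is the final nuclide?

At-217

Start: (A, Z) = (233, 92).
After α: (229, 90).
After α: (225, 88).
After β⁻: (225, 89).
After α: (221, 87).
After α: (217, 85).
Z = 85 is astatine.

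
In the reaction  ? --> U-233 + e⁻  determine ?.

Conserve mass number: A = 233 + 0, so A = 233.
Conserve atomic number: Z = 92 − 1, so Z = 91.
Z = 91 is protactinium, so the species is Pa-233.

Pa-233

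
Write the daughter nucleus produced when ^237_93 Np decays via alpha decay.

Pa-233

Alpha decay: mass number changes by -4, atomic number by -2.
A: 237 − 4 = 233; Z: 93 − 2 = 91.
Z = 91 is protactinium, so the daughter is ^233_91 Pa.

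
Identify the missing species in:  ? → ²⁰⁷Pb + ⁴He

Po-211

Conserve mass number: A = 207 + 4, so A = 211.
Conserve atomic number: Z = 82 + 2, so Z = 84.
Z = 84 is polonium, so the species is ²¹¹Po.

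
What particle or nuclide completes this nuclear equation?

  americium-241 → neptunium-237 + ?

alpha particle

Conserve mass number: 241 = 237 + A, so A = 4.
Conserve atomic number: 95 = 93 + Z, so Z = 2.
A = 4 and Z = 2 is helium-4 — an alpha particle.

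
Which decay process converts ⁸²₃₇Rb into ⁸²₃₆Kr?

beta-plus decay or electron capture

ΔA = 82 − 82 = 0; ΔZ = 36 − 37 = -1.
A is unchanged and Z drops by 1 — a proton has become a neutron (β⁺ emission or electron capture).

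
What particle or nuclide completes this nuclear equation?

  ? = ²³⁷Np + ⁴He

Conserve mass number: A = 237 + 4, so A = 241.
Conserve atomic number: Z = 93 + 2, so Z = 95.
Z = 95 is americium, so the species is ²⁴¹Am.

Am-241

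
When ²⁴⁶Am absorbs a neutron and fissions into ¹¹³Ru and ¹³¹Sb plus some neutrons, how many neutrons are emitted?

3

Conserve mass number: 247 = 113 + 131 + k, so k = 247 − 244 = 3.
Check atomic number: 95 = 44 + 51 + 0 = 95. ✓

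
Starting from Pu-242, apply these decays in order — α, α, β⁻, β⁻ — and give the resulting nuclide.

U-234

Start: (A, Z) = (242, 94).
After α: (238, 92).
After α: (234, 90).
After β⁻: (234, 91).
After β⁻: (234, 92).
Z = 92 is uranium.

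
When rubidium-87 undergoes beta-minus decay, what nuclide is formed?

Beta-minus decay: mass number changes by +0, atomic number by +1.
A: 87 = 87; Z: 37 + 1 = 38.
Z = 38 is strontium, so the daughter is strontium-87.

Sr-87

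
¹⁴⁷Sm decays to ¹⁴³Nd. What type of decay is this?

ΔA = 143 − 147 = -4; ΔZ = 60 − 62 = -2.
A drops by 4 and Z drops by 2 — the signature of alpha emission.

alpha decay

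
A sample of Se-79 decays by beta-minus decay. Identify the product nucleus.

Beta-minus decay: mass number changes by +0, atomic number by +1.
A: 79 = 79; Z: 34 + 1 = 35.
Z = 35 is bromine, so the daughter is Br-79.

Br-79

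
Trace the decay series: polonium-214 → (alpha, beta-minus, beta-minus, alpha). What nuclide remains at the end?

Pb-206

Start: (A, Z) = (214, 84).
After α: (210, 82).
After β⁻: (210, 83).
After β⁻: (210, 84).
After α: (206, 82).
Z = 82 is lead.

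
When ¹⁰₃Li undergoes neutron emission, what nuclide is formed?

Neutron emission: mass number changes by -1, atomic number by +0.
A: 10 − 1 = 9; Z: 3 = 3.
Z = 3 is lithium, so the daughter is ⁹₃Li.

Li-9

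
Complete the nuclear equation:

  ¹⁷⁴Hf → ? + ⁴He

Yb-170

Conserve mass number: 174 = A + 4, so A = 170.
Conserve atomic number: 72 = Z + 2, so Z = 70.
Z = 70 is ytterbium, so the species is ¹⁷⁰Yb.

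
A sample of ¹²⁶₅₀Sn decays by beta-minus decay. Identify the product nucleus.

Beta-minus decay: mass number changes by +0, atomic number by +1.
A: 126 = 126; Z: 50 + 1 = 51.
Z = 51 is antimony, so the daughter is ¹²⁶₅₁Sb.

Sb-126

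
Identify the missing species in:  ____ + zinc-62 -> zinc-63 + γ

neutron

Conserve mass number: A + 62 = 63 + 0, so A = 1.
Conserve atomic number: Z + 30 = 30 + 0, so Z = 0.
A = 1 and Z = 0 is neutron — a neutron.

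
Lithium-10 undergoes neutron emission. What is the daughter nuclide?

Li-9

Neutron emission: mass number changes by -1, atomic number by +0.
A: 10 − 1 = 9; Z: 3 = 3.
Z = 3 is lithium, so the daughter is lithium-9.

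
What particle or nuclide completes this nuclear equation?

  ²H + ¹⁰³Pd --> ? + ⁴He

Rh-101

Conserve mass number: 2 + 103 = A + 4, so A = 101.
Conserve atomic number: 1 + 46 = Z + 2, so Z = 45.
Z = 45 is rhodium, so the species is ¹⁰¹Rh.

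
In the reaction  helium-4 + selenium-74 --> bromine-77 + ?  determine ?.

Conserve mass number: 4 + 74 = 77 + A, so A = 1.
Conserve atomic number: 2 + 34 = 35 + Z, so Z = 1.
A = 1 and Z = 1 is hydrogen-1 — a proton.

proton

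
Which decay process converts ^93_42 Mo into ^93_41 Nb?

ΔA = 93 − 93 = 0; ΔZ = 41 − 42 = -1.
A is unchanged and Z drops by 1 — a proton has become a neutron (β⁺ emission or electron capture).

beta-plus decay or electron capture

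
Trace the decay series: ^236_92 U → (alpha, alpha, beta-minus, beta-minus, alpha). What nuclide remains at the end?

Start: (A, Z) = (236, 92).
After α: (232, 90).
After α: (228, 88).
After β⁻: (228, 89).
After β⁻: (228, 90).
After α: (224, 88).
Z = 88 is radium.

Ra-224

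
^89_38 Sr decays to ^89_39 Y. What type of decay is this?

ΔA = 89 − 89 = 0; ΔZ = 39 − 38 = +1.
A is unchanged and Z rises by 1 — a neutron has become a proton (β⁻ decay).

beta-minus decay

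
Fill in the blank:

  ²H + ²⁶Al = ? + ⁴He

Conserve mass number: 2 + 26 = A + 4, so A = 24.
Conserve atomic number: 1 + 13 = Z + 2, so Z = 12.
Z = 12 is magnesium, so the species is ²⁴Mg.

Mg-24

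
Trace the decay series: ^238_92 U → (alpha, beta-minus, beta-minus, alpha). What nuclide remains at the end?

Th-230

Start: (A, Z) = (238, 92).
After α: (234, 90).
After β⁻: (234, 91).
After β⁻: (234, 92).
After α: (230, 90).
Z = 90 is thorium.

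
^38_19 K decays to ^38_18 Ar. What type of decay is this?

ΔA = 38 − 38 = 0; ΔZ = 18 − 19 = -1.
A is unchanged and Z drops by 1 — a proton has become a neutron (β⁺ emission or electron capture).

beta-plus decay or electron capture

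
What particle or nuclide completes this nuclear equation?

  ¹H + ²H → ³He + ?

Conserve mass number: 1 + 2 = 3 + A, so A = 0.
Conserve atomic number: 1 + 1 = 2 + Z, so Z = 0.
A = 0 and Z = 0 is γ — a gamma ray.

gamma ray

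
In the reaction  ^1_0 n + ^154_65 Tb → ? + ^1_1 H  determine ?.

Conserve mass number: 1 + 154 = A + 1, so A = 154.
Conserve atomic number: 0 + 65 = Z + 1, so Z = 64.
Z = 64 is gadolinium, so the species is ^154_64 Gd.

Gd-154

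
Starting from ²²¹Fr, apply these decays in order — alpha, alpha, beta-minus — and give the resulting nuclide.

Po-213

Start: (A, Z) = (221, 87).
After α: (217, 85).
After α: (213, 83).
After β⁻: (213, 84).
Z = 84 is polonium.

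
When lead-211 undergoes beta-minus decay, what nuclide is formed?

Beta-minus decay: mass number changes by +0, atomic number by +1.
A: 211 = 211; Z: 82 + 1 = 83.
Z = 83 is bismuth, so the daughter is bismuth-211.

Bi-211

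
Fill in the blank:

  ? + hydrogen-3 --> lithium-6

He-3

Conserve mass number: A + 3 = 6, so A = 3.
Conserve atomic number: Z + 1 = 3, so Z = 2.
Z = 2 is helium, so the species is helium-3.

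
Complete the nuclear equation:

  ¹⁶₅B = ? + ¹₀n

B-15

Conserve mass number: 16 = A + 1, so A = 15.
Conserve atomic number: 5 = Z + 0, so Z = 5.
Z = 5 is boron, so the species is ¹⁵₅B.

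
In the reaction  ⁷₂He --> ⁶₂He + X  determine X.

Conserve mass number: 7 = 6 + A, so A = 1.
Conserve atomic number: 2 = 2 + Z, so Z = 0.
A = 1 and Z = 0 is ¹₀n — a neutron.

neutron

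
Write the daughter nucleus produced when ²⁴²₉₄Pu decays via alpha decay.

Alpha decay: mass number changes by -4, atomic number by -2.
A: 242 − 4 = 238; Z: 94 − 2 = 92.
Z = 92 is uranium, so the daughter is ²³⁸₉₂U.

U-238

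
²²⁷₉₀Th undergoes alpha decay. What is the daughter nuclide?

Ra-223

Alpha decay: mass number changes by -4, atomic number by -2.
A: 227 − 4 = 223; Z: 90 − 2 = 88.
Z = 88 is radium, so the daughter is ²²³₈₈Ra.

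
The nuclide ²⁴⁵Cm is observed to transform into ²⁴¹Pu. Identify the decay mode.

alpha decay

ΔA = 241 − 245 = -4; ΔZ = 94 − 96 = -2.
A drops by 4 and Z drops by 2 — the signature of alpha emission.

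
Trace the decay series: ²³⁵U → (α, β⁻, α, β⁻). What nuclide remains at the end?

Start: (A, Z) = (235, 92).
After α: (231, 90).
After β⁻: (231, 91).
After α: (227, 89).
After β⁻: (227, 90).
Z = 90 is thorium.

Th-227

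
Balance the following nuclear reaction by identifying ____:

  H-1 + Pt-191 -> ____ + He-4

Ir-188

Conserve mass number: 1 + 191 = A + 4, so A = 188.
Conserve atomic number: 1 + 78 = Z + 2, so Z = 77.
Z = 77 is iridium, so the species is Ir-188.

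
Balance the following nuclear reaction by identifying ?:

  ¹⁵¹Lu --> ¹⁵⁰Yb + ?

proton

Conserve mass number: 151 = 150 + A, so A = 1.
Conserve atomic number: 71 = 70 + Z, so Z = 1.
A = 1 and Z = 1 is ¹H — a proton.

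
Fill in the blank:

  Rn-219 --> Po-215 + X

Conserve mass number: 219 = 215 + A, so A = 4.
Conserve atomic number: 86 = 84 + Z, so Z = 2.
A = 4 and Z = 2 is He-4 — an alpha particle.

alpha particle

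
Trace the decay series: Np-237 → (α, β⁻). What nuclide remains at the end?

Start: (A, Z) = (237, 93).
After α: (233, 91).
After β⁻: (233, 92).
Z = 92 is uranium.

U-233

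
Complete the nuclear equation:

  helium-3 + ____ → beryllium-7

Conserve mass number: 3 + A = 7, so A = 4.
Conserve atomic number: 2 + Z = 4, so Z = 2.
A = 4 and Z = 2 is helium-4 — an alpha particle.

alpha particle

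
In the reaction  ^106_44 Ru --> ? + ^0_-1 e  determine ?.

Rh-106

Conserve mass number: 106 = A + 0, so A = 106.
Conserve atomic number: 44 = Z − 1, so Z = 45.
Z = 45 is rhodium, so the species is ^106_45 Rh.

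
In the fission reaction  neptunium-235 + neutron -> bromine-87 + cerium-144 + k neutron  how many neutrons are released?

Conserve mass number: 236 = 87 + 144 + k, so k = 236 − 231 = 5.
Check atomic number: 93 = 35 + 58 + 0 = 93. ✓

5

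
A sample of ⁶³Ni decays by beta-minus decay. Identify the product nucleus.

Cu-63

Beta-minus decay: mass number changes by +0, atomic number by +1.
A: 63 = 63; Z: 28 + 1 = 29.
Z = 29 is copper, so the daughter is ⁶³Cu.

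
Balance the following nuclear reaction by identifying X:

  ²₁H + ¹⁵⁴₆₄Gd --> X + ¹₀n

Tb-155

Conserve mass number: 2 + 154 = A + 1, so A = 155.
Conserve atomic number: 1 + 64 = Z + 0, so Z = 65.
Z = 65 is terbium, so the species is ¹⁵⁵₆₅Tb.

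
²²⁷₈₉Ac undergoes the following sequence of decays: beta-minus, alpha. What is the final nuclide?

Ra-223

Start: (A, Z) = (227, 89).
After β⁻: (227, 90).
After α: (223, 88).
Z = 88 is radium.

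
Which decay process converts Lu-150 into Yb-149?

proton emission

ΔA = 149 − 150 = -1; ΔZ = 70 − 71 = -1.
A drops by 1 and Z drops by 1 — a proton was emitted.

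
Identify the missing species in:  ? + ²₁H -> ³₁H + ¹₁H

Conserve mass number: A + 2 = 3 + 1, so A = 2.
Conserve atomic number: Z + 1 = 1 + 1, so Z = 1.
A = 2 and Z = 1 is ²₁H — a deuteron.

deuteron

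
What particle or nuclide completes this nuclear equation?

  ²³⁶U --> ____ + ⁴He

Conserve mass number: 236 = A + 4, so A = 232.
Conserve atomic number: 92 = Z + 2, so Z = 90.
Z = 90 is thorium, so the species is ²³²Th.

Th-232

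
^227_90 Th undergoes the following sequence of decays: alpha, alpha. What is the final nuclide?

Start: (A, Z) = (227, 90).
After α: (223, 88).
After α: (219, 86).
Z = 86 is radon.

Rn-219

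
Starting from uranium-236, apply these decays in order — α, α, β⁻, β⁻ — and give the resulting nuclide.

Th-228

Start: (A, Z) = (236, 92).
After α: (232, 90).
After α: (228, 88).
After β⁻: (228, 89).
After β⁻: (228, 90).
Z = 90 is thorium.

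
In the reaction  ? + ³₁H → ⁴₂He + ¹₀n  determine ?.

Conserve mass number: A + 3 = 4 + 1, so A = 2.
Conserve atomic number: Z + 1 = 2 + 0, so Z = 1.
A = 2 and Z = 1 is ²₁H — a deuteron.

deuteron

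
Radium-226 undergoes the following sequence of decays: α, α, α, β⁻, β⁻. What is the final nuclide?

Start: (A, Z) = (226, 88).
After α: (222, 86).
After α: (218, 84).
After α: (214, 82).
After β⁻: (214, 83).
After β⁻: (214, 84).
Z = 84 is polonium.

Po-214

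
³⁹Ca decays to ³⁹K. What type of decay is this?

ΔA = 39 − 39 = 0; ΔZ = 19 − 20 = -1.
A is unchanged and Z drops by 1 — a proton has become a neutron (β⁺ emission or electron capture).

beta-plus decay or electron capture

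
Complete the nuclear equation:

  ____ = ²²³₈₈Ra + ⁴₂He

Conserve mass number: A = 223 + 4, so A = 227.
Conserve atomic number: Z = 88 + 2, so Z = 90.
Z = 90 is thorium, so the species is ²²⁷₉₀Th.

Th-227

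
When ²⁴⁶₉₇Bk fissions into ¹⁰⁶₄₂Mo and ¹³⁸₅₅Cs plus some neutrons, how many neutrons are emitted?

Conserve mass number: 246 = 106 + 138 + k, so k = 246 − 244 = 2.
Check atomic number: 97 = 42 + 55 + 0 = 97. ✓

2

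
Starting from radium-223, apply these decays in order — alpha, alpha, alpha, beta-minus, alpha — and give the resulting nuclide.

Start: (A, Z) = (223, 88).
After α: (219, 86).
After α: (215, 84).
After α: (211, 82).
After β⁻: (211, 83).
After α: (207, 81).
Z = 81 is thallium.

Tl-207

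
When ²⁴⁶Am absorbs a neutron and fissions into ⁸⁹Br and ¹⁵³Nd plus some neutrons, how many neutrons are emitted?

Conserve mass number: 247 = 89 + 153 + k, so k = 247 − 242 = 5.
Check atomic number: 95 = 35 + 60 + 0 = 95. ✓

5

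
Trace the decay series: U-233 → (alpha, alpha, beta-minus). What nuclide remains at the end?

Start: (A, Z) = (233, 92).
After α: (229, 90).
After α: (225, 88).
After β⁻: (225, 89).
Z = 89 is actinium.

Ac-225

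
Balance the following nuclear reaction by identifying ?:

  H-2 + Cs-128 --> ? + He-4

Xe-126

Conserve mass number: 2 + 128 = A + 4, so A = 126.
Conserve atomic number: 1 + 55 = Z + 2, so Z = 54.
Z = 54 is xenon, so the species is Xe-126.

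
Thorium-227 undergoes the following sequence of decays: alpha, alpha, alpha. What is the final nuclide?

Po-215

Start: (A, Z) = (227, 90).
After α: (223, 88).
After α: (219, 86).
After α: (215, 84).
Z = 84 is polonium.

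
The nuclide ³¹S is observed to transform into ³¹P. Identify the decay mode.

beta-plus decay or electron capture

ΔA = 31 − 31 = 0; ΔZ = 15 − 16 = -1.
A is unchanged and Z drops by 1 — a proton has become a neutron (β⁺ emission or electron capture).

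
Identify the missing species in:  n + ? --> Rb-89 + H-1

Sr-89

Conserve mass number: 1 + A = 89 + 1, so A = 89.
Conserve atomic number: 0 + Z = 37 + 1, so Z = 38.
Z = 38 is strontium, so the species is Sr-89.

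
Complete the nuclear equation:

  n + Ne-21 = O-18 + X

Conserve mass number: 1 + 21 = 18 + A, so A = 4.
Conserve atomic number: 0 + 10 = 8 + Z, so Z = 2.
A = 4 and Z = 2 is He-4 — an alpha particle.

alpha particle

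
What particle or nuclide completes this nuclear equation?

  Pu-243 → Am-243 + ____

Conserve mass number: 243 = 243 + A, so A = 0.
Conserve atomic number: 94 = 95 + Z, so Z = -1.
A = 0 and Z = -1 is e⁻ — a beta-minus particle.

beta-minus particle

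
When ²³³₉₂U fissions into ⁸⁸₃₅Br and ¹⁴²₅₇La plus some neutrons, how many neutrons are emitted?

Conserve mass number: 233 = 88 + 142 + k, so k = 233 − 230 = 3.
Check atomic number: 92 = 35 + 57 + 0 = 92. ✓

3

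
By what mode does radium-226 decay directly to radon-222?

ΔA = 222 − 226 = -4; ΔZ = 86 − 88 = -2.
A drops by 4 and Z drops by 2 — the signature of alpha emission.

alpha decay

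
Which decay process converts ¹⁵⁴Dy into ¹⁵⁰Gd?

ΔA = 150 − 154 = -4; ΔZ = 64 − 66 = -2.
A drops by 4 and Z drops by 2 — the signature of alpha emission.

alpha decay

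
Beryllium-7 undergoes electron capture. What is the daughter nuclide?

Li-7

Electron capture: mass number changes by +0, atomic number by -1.
A: 7 = 7; Z: 4 − 1 = 3.
Z = 3 is lithium, so the daughter is lithium-7.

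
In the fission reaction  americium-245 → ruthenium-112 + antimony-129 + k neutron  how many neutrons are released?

4

Conserve mass number: 245 = 112 + 129 + k, so k = 245 − 241 = 4.
Check atomic number: 95 = 44 + 51 + 0 = 95. ✓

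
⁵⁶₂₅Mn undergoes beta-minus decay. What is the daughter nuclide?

Beta-minus decay: mass number changes by +0, atomic number by +1.
A: 56 = 56; Z: 25 + 1 = 26.
Z = 26 is iron, so the daughter is ⁵⁶₂₆Fe.

Fe-56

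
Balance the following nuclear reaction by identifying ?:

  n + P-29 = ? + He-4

Conserve mass number: 1 + 29 = A + 4, so A = 26.
Conserve atomic number: 0 + 15 = Z + 2, so Z = 13.
Z = 13 is aluminium, so the species is Al-26.

Al-26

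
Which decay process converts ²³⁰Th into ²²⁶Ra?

alpha decay

ΔA = 226 − 230 = -4; ΔZ = 88 − 90 = -2.
A drops by 4 and Z drops by 2 — the signature of alpha emission.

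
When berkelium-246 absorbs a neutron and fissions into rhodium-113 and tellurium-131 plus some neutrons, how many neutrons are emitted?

3

Conserve mass number: 247 = 113 + 131 + k, so k = 247 − 244 = 3.
Check atomic number: 97 = 45 + 52 + 0 = 97. ✓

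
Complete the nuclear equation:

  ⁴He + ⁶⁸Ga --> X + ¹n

Conserve mass number: 4 + 68 = A + 1, so A = 71.
Conserve atomic number: 2 + 31 = Z + 0, so Z = 33.
Z = 33 is arsenic, so the species is ⁷¹As.

As-71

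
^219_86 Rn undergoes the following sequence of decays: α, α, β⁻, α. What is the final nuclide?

Tl-207

Start: (A, Z) = (219, 86).
After α: (215, 84).
After α: (211, 82).
After β⁻: (211, 83).
After α: (207, 81).
Z = 81 is thallium.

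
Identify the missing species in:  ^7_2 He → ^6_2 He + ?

Conserve mass number: 7 = 6 + A, so A = 1.
Conserve atomic number: 2 = 2 + Z, so Z = 0.
A = 1 and Z = 0 is ^1_0 n — a neutron.

neutron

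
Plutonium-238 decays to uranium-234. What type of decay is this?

alpha decay

ΔA = 234 − 238 = -4; ΔZ = 92 − 94 = -2.
A drops by 4 and Z drops by 2 — the signature of alpha emission.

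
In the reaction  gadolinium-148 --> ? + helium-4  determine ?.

Sm-144

Conserve mass number: 148 = A + 4, so A = 144.
Conserve atomic number: 64 = Z + 2, so Z = 62.
Z = 62 is samarium, so the species is samarium-144.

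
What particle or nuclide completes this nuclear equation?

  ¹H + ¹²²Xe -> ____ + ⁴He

I-119

Conserve mass number: 1 + 122 = A + 4, so A = 119.
Conserve atomic number: 1 + 54 = Z + 2, so Z = 53.
Z = 53 is iodine, so the species is ¹¹⁹I.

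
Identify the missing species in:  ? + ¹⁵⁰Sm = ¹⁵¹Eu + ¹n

Conserve mass number: A + 150 = 151 + 1, so A = 2.
Conserve atomic number: Z + 62 = 63 + 0, so Z = 1.
A = 2 and Z = 1 is ²H — a deuteron.

deuteron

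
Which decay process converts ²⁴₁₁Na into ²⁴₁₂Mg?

ΔA = 24 − 24 = 0; ΔZ = 12 − 11 = +1.
A is unchanged and Z rises by 1 — a neutron has become a proton (β⁻ decay).

beta-minus decay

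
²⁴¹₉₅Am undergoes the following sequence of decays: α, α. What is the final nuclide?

Pa-233

Start: (A, Z) = (241, 95).
After α: (237, 93).
After α: (233, 91).
Z = 91 is protactinium.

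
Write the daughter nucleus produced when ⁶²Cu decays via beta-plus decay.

Ni-62

Beta-plus decay: mass number changes by +0, atomic number by -1.
A: 62 = 62; Z: 29 − 1 = 28.
Z = 28 is nickel, so the daughter is ⁶²Ni.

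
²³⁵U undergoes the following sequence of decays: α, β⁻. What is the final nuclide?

Start: (A, Z) = (235, 92).
After α: (231, 90).
After β⁻: (231, 91).
Z = 91 is protactinium.

Pa-231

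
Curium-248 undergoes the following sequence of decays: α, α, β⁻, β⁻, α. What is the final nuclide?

U-236

Start: (A, Z) = (248, 96).
After α: (244, 94).
After α: (240, 92).
After β⁻: (240, 93).
After β⁻: (240, 94).
After α: (236, 92).
Z = 92 is uranium.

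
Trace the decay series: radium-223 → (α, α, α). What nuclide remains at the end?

Pb-211

Start: (A, Z) = (223, 88).
After α: (219, 86).
After α: (215, 84).
After α: (211, 82).
Z = 82 is lead.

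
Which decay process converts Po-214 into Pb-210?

alpha decay

ΔA = 210 − 214 = -4; ΔZ = 82 − 84 = -2.
A drops by 4 and Z drops by 2 — the signature of alpha emission.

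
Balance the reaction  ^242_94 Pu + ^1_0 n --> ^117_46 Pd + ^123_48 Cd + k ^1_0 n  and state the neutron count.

Conserve mass number: 243 = 117 + 123 + k, so k = 243 − 240 = 3.
Check atomic number: 94 = 46 + 48 + 0 = 94. ✓

3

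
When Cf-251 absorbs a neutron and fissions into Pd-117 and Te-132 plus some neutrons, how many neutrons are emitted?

3

Conserve mass number: 252 = 117 + 132 + k, so k = 252 − 249 = 3.
Check atomic number: 98 = 46 + 52 + 0 = 98. ✓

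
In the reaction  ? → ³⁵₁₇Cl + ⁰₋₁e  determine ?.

Conserve mass number: A = 35 + 0, so A = 35.
Conserve atomic number: Z = 17 − 1, so Z = 16.
Z = 16 is sulfur, so the species is ³⁵₁₆S.

S-35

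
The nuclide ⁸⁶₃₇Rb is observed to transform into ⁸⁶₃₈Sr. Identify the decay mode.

ΔA = 86 − 86 = 0; ΔZ = 38 − 37 = +1.
A is unchanged and Z rises by 1 — a neutron has become a proton (β⁻ decay).

beta-minus decay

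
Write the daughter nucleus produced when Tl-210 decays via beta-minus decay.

Pb-210

Beta-minus decay: mass number changes by +0, atomic number by +1.
A: 210 = 210; Z: 81 + 1 = 82.
Z = 82 is lead, so the daughter is Pb-210.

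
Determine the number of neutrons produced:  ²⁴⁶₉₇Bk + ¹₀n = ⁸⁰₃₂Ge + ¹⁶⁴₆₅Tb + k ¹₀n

Conserve mass number: 247 = 80 + 164 + k, so k = 247 − 244 = 3.
Check atomic number: 97 = 32 + 65 + 0 = 97. ✓

3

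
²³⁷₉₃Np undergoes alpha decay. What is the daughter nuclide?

Alpha decay: mass number changes by -4, atomic number by -2.
A: 237 − 4 = 233; Z: 93 − 2 = 91.
Z = 91 is protactinium, so the daughter is ²³³₉₁Pa.

Pa-233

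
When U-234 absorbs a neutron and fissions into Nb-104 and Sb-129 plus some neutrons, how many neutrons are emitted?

2

Conserve mass number: 235 = 104 + 129 + k, so k = 235 − 233 = 2.
Check atomic number: 92 = 41 + 51 + 0 = 92. ✓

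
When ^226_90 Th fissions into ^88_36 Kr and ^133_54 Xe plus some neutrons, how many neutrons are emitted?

5

Conserve mass number: 226 = 88 + 133 + k, so k = 226 − 221 = 5.
Check atomic number: 90 = 36 + 54 + 0 = 90. ✓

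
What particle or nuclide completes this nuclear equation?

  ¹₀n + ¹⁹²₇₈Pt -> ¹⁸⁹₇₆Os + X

Conserve mass number: 1 + 192 = 189 + A, so A = 4.
Conserve atomic number: 0 + 78 = 76 + Z, so Z = 2.
A = 4 and Z = 2 is ⁴₂He — an alpha particle.

alpha particle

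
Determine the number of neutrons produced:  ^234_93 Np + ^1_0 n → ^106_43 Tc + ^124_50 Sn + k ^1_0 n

5

Conserve mass number: 235 = 106 + 124 + k, so k = 235 − 230 = 5.
Check atomic number: 93 = 43 + 50 + 0 = 93. ✓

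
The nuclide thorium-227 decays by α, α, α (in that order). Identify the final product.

Start: (A, Z) = (227, 90).
After α: (223, 88).
After α: (219, 86).
After α: (215, 84).
Z = 84 is polonium.

Po-215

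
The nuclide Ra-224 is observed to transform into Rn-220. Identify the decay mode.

alpha decay

ΔA = 220 − 224 = -4; ΔZ = 86 − 88 = -2.
A drops by 4 and Z drops by 2 — the signature of alpha emission.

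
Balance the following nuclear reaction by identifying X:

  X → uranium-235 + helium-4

Conserve mass number: A = 235 + 4, so A = 239.
Conserve atomic number: Z = 92 + 2, so Z = 94.
Z = 94 is plutonium, so the species is plutonium-239.

Pu-239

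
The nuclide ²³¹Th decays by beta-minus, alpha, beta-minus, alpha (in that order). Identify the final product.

Start: (A, Z) = (231, 90).
After β⁻: (231, 91).
After α: (227, 89).
After β⁻: (227, 90).
After α: (223, 88).
Z = 88 is radium.

Ra-223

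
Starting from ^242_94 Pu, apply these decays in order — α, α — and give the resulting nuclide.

Start: (A, Z) = (242, 94).
After α: (238, 92).
After α: (234, 90).
Z = 90 is thorium.

Th-234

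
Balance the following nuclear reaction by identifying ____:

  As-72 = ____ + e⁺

Ge-72

Conserve mass number: 72 = A + 0, so A = 72.
Conserve atomic number: 33 = Z + 1, so Z = 32.
Z = 32 is germanium, so the species is Ge-72.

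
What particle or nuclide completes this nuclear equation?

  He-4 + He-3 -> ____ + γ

Be-7

Conserve mass number: 4 + 3 = A + 0, so A = 7.
Conserve atomic number: 2 + 2 = Z + 0, so Z = 4.
Z = 4 is beryllium, so the species is Be-7.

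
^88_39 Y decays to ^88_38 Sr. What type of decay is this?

ΔA = 88 − 88 = 0; ΔZ = 38 − 39 = -1.
A is unchanged and Z drops by 1 — a proton has become a neutron (β⁺ emission or electron capture).

beta-plus decay or electron capture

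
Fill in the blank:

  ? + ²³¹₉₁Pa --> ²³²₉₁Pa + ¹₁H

Conserve mass number: A + 231 = 232 + 1, so A = 2.
Conserve atomic number: Z + 91 = 91 + 1, so Z = 1.
A = 2 and Z = 1 is ²₁H — a deuteron.

deuteron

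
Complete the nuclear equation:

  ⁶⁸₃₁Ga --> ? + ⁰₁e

Conserve mass number: 68 = A + 0, so A = 68.
Conserve atomic number: 31 = Z + 1, so Z = 30.
Z = 30 is zinc, so the species is ⁶⁸₃₀Zn.

Zn-68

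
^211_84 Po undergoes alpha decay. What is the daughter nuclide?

Pb-207

Alpha decay: mass number changes by -4, atomic number by -2.
A: 211 − 4 = 207; Z: 84 − 2 = 82.
Z = 82 is lead, so the daughter is ^207_82 Pb.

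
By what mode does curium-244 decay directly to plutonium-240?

alpha decay

ΔA = 240 − 244 = -4; ΔZ = 94 − 96 = -2.
A drops by 4 and Z drops by 2 — the signature of alpha emission.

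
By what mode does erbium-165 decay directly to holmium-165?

beta-plus decay or electron capture

ΔA = 165 − 165 = 0; ΔZ = 67 − 68 = -1.
A is unchanged and Z drops by 1 — a proton has become a neutron (β⁺ emission or electron capture).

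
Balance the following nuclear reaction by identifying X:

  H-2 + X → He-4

deuteron

Conserve mass number: 2 + A = 4, so A = 2.
Conserve atomic number: 1 + Z = 2, so Z = 1.
A = 2 and Z = 1 is H-2 — a deuteron.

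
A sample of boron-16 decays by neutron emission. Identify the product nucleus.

B-15

Neutron emission: mass number changes by -1, atomic number by +0.
A: 16 − 1 = 15; Z: 5 = 5.
Z = 5 is boron, so the daughter is boron-15.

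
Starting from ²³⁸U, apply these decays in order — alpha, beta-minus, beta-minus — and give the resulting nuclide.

U-234

Start: (A, Z) = (238, 92).
After α: (234, 90).
After β⁻: (234, 91).
After β⁻: (234, 92).
Z = 92 is uranium.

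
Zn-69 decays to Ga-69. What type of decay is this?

ΔA = 69 − 69 = 0; ΔZ = 31 − 30 = +1.
A is unchanged and Z rises by 1 — a neutron has become a proton (β⁻ decay).

beta-minus decay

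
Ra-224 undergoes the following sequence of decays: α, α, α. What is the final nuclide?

Pb-212

Start: (A, Z) = (224, 88).
After α: (220, 86).
After α: (216, 84).
After α: (212, 82).
Z = 82 is lead.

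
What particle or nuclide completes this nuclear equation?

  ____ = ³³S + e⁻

P-33

Conserve mass number: A = 33 + 0, so A = 33.
Conserve atomic number: Z = 16 − 1, so Z = 15.
Z = 15 is phosphorus, so the species is ³³P.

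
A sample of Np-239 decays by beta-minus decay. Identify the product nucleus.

Pu-239

Beta-minus decay: mass number changes by +0, atomic number by +1.
A: 239 = 239; Z: 93 + 1 = 94.
Z = 94 is plutonium, so the daughter is Pu-239.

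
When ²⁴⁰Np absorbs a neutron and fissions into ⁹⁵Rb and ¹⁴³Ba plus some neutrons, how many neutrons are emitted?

3

Conserve mass number: 241 = 95 + 143 + k, so k = 241 − 238 = 3.
Check atomic number: 93 = 37 + 56 + 0 = 93. ✓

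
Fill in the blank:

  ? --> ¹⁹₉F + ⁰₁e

Ne-19

Conserve mass number: A = 19 + 0, so A = 19.
Conserve atomic number: Z = 9 + 1, so Z = 10.
Z = 10 is neon, so the species is ¹⁹₁₀Ne.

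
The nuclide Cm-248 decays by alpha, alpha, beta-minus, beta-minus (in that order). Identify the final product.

Start: (A, Z) = (248, 96).
After α: (244, 94).
After α: (240, 92).
After β⁻: (240, 93).
After β⁻: (240, 94).
Z = 94 is plutonium.

Pu-240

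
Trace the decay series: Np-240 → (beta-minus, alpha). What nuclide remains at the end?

U-236

Start: (A, Z) = (240, 93).
After β⁻: (240, 94).
After α: (236, 92).
Z = 92 is uranium.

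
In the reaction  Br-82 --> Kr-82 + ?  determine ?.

Conserve mass number: 82 = 82 + A, so A = 0.
Conserve atomic number: 35 = 36 + Z, so Z = -1.
A = 0 and Z = -1 is e⁻ — a beta-minus particle.

beta-minus particle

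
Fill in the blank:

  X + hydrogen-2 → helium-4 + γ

deuteron

Conserve mass number: A + 2 = 4 + 0, so A = 2.
Conserve atomic number: Z + 1 = 2 + 0, so Z = 1.
A = 2 and Z = 1 is hydrogen-2 — a deuteron.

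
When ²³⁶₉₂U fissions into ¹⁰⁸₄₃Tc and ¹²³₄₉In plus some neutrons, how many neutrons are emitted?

Conserve mass number: 236 = 108 + 123 + k, so k = 236 − 231 = 5.
Check atomic number: 92 = 43 + 49 + 0 = 92. ✓

5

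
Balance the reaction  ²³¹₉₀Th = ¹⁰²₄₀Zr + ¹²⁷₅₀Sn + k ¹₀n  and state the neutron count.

2

Conserve mass number: 231 = 102 + 127 + k, so k = 231 − 229 = 2.
Check atomic number: 90 = 40 + 50 + 0 = 90. ✓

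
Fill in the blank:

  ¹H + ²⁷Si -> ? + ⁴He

Conserve mass number: 1 + 27 = A + 4, so A = 24.
Conserve atomic number: 1 + 14 = Z + 2, so Z = 13.
Z = 13 is aluminium, so the species is ²⁴Al.

Al-24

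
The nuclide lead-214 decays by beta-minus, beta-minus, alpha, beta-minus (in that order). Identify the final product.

Start: (A, Z) = (214, 82).
After β⁻: (214, 83).
After β⁻: (214, 84).
After α: (210, 82).
After β⁻: (210, 83).
Z = 83 is bismuth.

Bi-210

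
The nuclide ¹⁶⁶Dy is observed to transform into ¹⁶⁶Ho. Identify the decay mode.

ΔA = 166 − 166 = 0; ΔZ = 67 − 66 = +1.
A is unchanged and Z rises by 1 — a neutron has become a proton (β⁻ decay).

beta-minus decay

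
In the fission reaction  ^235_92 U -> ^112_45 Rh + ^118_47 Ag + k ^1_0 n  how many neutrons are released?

Conserve mass number: 235 = 112 + 118 + k, so k = 235 − 230 = 5.
Check atomic number: 92 = 45 + 47 + 0 = 92. ✓

5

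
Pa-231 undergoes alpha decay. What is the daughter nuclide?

Alpha decay: mass number changes by -4, atomic number by -2.
A: 231 − 4 = 227; Z: 91 − 2 = 89.
Z = 89 is actinium, so the daughter is Ac-227.

Ac-227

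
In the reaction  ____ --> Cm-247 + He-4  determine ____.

Cf-251

Conserve mass number: A = 247 + 4, so A = 251.
Conserve atomic number: Z = 96 + 2, so Z = 98.
Z = 98 is californium, so the species is Cf-251.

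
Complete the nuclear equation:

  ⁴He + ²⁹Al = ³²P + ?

neutron

Conserve mass number: 4 + 29 = 32 + A, so A = 1.
Conserve atomic number: 2 + 13 = 15 + Z, so Z = 0.
A = 1 and Z = 0 is ¹n — a neutron.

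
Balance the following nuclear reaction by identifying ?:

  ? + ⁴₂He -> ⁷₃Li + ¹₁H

alpha particle

Conserve mass number: A + 4 = 7 + 1, so A = 4.
Conserve atomic number: Z + 2 = 3 + 1, so Z = 2.
A = 4 and Z = 2 is ⁴₂He — an alpha particle.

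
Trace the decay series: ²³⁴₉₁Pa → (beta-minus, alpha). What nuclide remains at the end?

Th-230

Start: (A, Z) = (234, 91).
After β⁻: (234, 92).
After α: (230, 90).
Z = 90 is thorium.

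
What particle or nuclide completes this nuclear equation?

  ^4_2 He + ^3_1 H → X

Li-7

Conserve mass number: 4 + 3 = A, so A = 7.
Conserve atomic number: 2 + 1 = Z, so Z = 3.
Z = 3 is lithium, so the species is ^7_3 Li.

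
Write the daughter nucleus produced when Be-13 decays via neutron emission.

Neutron emission: mass number changes by -1, atomic number by +0.
A: 13 − 1 = 12; Z: 4 = 4.
Z = 4 is beryllium, so the daughter is Be-12.

Be-12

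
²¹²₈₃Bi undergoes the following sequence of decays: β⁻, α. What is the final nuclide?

Start: (A, Z) = (212, 83).
After β⁻: (212, 84).
After α: (208, 82).
Z = 82 is lead.

Pb-208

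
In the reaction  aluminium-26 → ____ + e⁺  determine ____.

Mg-26

Conserve mass number: 26 = A + 0, so A = 26.
Conserve atomic number: 13 = Z + 1, so Z = 12.
Z = 12 is magnesium, so the species is magnesium-26.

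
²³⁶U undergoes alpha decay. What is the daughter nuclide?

Th-232

Alpha decay: mass number changes by -4, atomic number by -2.
A: 236 − 4 = 232; Z: 92 − 2 = 90.
Z = 90 is thorium, so the daughter is ²³²Th.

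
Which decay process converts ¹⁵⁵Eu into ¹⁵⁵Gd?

beta-minus decay

ΔA = 155 − 155 = 0; ΔZ = 64 − 63 = +1.
A is unchanged and Z rises by 1 — a neutron has become a proton (β⁻ decay).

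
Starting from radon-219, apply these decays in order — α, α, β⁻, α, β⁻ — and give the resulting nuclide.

Pb-207

Start: (A, Z) = (219, 86).
After α: (215, 84).
After α: (211, 82).
After β⁻: (211, 83).
After α: (207, 81).
After β⁻: (207, 82).
Z = 82 is lead.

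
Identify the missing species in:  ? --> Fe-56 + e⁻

Mn-56

Conserve mass number: A = 56 + 0, so A = 56.
Conserve atomic number: Z = 26 − 1, so Z = 25.
Z = 25 is manganese, so the species is Mn-56.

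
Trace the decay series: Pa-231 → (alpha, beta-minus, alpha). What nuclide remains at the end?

Ra-223

Start: (A, Z) = (231, 91).
After α: (227, 89).
After β⁻: (227, 90).
After α: (223, 88).
Z = 88 is radium.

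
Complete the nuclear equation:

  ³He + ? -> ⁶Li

triton

Conserve mass number: 3 + A = 6, so A = 3.
Conserve atomic number: 2 + Z = 3, so Z = 1.
A = 3 and Z = 1 is ³H — a triton.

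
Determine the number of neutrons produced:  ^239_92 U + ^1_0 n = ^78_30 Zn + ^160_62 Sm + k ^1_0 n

2

Conserve mass number: 240 = 78 + 160 + k, so k = 240 − 238 = 2.
Check atomic number: 92 = 30 + 62 + 0 = 92. ✓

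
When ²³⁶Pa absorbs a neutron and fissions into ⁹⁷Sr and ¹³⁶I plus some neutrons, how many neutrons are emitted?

4

Conserve mass number: 237 = 97 + 136 + k, so k = 237 − 233 = 4.
Check atomic number: 91 = 38 + 53 + 0 = 91. ✓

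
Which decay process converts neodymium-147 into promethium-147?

ΔA = 147 − 147 = 0; ΔZ = 61 − 60 = +1.
A is unchanged and Z rises by 1 — a neutron has become a proton (β⁻ decay).

beta-minus decay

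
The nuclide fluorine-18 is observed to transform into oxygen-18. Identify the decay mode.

beta-plus decay or electron capture

ΔA = 18 − 18 = 0; ΔZ = 8 − 9 = -1.
A is unchanged and Z drops by 1 — a proton has become a neutron (β⁺ emission or electron capture).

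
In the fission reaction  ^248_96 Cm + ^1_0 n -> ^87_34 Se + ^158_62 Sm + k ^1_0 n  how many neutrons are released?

4

Conserve mass number: 249 = 87 + 158 + k, so k = 249 − 245 = 4.
Check atomic number: 96 = 34 + 62 + 0 = 96. ✓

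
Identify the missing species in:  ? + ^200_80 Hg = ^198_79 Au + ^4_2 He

Conserve mass number: A + 200 = 198 + 4, so A = 2.
Conserve atomic number: Z + 80 = 79 + 2, so Z = 1.
A = 2 and Z = 1 is ^2_1 H — a deuteron.

deuteron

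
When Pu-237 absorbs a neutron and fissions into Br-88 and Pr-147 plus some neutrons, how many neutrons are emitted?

3

Conserve mass number: 238 = 88 + 147 + k, so k = 238 − 235 = 3.
Check atomic number: 94 = 35 + 59 + 0 = 94. ✓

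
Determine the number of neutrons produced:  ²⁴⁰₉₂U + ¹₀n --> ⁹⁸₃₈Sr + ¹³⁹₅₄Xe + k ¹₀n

4

Conserve mass number: 241 = 98 + 139 + k, so k = 241 − 237 = 4.
Check atomic number: 92 = 38 + 54 + 0 = 92. ✓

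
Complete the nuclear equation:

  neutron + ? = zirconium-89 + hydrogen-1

Conserve mass number: 1 + A = 89 + 1, so A = 89.
Conserve atomic number: 0 + Z = 40 + 1, so Z = 41.
Z = 41 is niobium, so the species is niobium-89.

Nb-89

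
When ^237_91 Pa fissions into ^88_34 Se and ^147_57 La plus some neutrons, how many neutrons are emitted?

Conserve mass number: 237 = 88 + 147 + k, so k = 237 − 235 = 2.
Check atomic number: 91 = 34 + 57 + 0 = 91. ✓

2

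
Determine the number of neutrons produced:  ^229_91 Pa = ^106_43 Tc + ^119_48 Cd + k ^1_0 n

4

Conserve mass number: 229 = 106 + 119 + k, so k = 229 − 225 = 4.
Check atomic number: 91 = 43 + 48 + 0 = 91. ✓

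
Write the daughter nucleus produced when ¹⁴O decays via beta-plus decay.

N-14

Beta-plus decay: mass number changes by +0, atomic number by -1.
A: 14 = 14; Z: 8 − 1 = 7.
Z = 7 is nitrogen, so the daughter is ¹⁴N.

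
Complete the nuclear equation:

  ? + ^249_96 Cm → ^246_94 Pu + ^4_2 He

Conserve mass number: A + 249 = 246 + 4, so A = 1.
Conserve atomic number: Z + 96 = 94 + 2, so Z = 0.
A = 1 and Z = 0 is ^1_0 n — a neutron.

neutron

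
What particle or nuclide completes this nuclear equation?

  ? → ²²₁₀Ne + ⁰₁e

Na-22

Conserve mass number: A = 22 + 0, so A = 22.
Conserve atomic number: Z = 10 + 1, so Z = 11.
Z = 11 is sodium, so the species is ²²₁₁Na.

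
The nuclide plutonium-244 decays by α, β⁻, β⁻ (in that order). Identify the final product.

Start: (A, Z) = (244, 94).
After α: (240, 92).
After β⁻: (240, 93).
After β⁻: (240, 94).
Z = 94 is plutonium.

Pu-240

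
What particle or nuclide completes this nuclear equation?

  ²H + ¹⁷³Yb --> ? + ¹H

Yb-174

Conserve mass number: 2 + 173 = A + 1, so A = 174.
Conserve atomic number: 1 + 70 = Z + 1, so Z = 70.
Z = 70 is ytterbium, so the species is ¹⁷⁴Yb.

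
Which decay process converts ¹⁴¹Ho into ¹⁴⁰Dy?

proton emission

ΔA = 140 − 141 = -1; ΔZ = 66 − 67 = -1.
A drops by 1 and Z drops by 1 — a proton was emitted.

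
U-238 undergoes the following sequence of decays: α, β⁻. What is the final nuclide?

Pa-234

Start: (A, Z) = (238, 92).
After α: (234, 90).
After β⁻: (234, 91).
Z = 91 is protactinium.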